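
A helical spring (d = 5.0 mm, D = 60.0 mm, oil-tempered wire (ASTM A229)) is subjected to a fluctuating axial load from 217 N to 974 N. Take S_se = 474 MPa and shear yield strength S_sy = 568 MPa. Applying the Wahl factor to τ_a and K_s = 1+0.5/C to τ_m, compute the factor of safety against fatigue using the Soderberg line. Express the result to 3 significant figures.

C = D/d = 60.0/5.0 = 12.0000; K_W = (4C−1)/(4C−4)+0.615/C = 1.1194; K_s = 1+0.5/C = 1.0417
F_a = (F_max−F_min)/2 = 378.5 N; F_m = (F_max+F_min)/2 = 595.5 N
τ_a = K_W·8F_aD/(πd³) = 1.1194 × 462.64 = 517.9 MPa
τ_m = K_s·8F_mD/(πd³) = 1.0417 × 727.89 = 758.21 MPa
Soderberg: 1/n_f = τ_a/S_se + τ_m/S_sy = 517.9/474 + 758.21/568 = 1.09261 + 1.33488 = 2.4275
n_f = 1/2.4275 = 0.4119

0.412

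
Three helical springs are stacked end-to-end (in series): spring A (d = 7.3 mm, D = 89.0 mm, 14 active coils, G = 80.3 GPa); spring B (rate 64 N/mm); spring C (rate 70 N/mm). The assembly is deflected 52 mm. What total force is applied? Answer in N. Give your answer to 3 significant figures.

138 N

k_A = Gd⁴/(8D³N_a) = (80.3×10³)(7.3⁴)/(8·89.0³·14) = 2.8881 N/mm
Series: 1/k_eq = 1/2.8881 + 1/64 + 1/70 = 0.37615; k_eq = 2.6585 N/mm
F = k_eq·δ = 2.6585·52 = 138.24 N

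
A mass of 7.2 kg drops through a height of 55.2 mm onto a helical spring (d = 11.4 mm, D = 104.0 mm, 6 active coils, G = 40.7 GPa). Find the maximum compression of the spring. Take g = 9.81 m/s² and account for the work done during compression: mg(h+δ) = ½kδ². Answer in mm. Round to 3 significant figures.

30.9 mm

k = Gd⁴/(8D³N_a) = (40.7×10³)(11.4⁴)/(8·104.0³·6) = 12.731 N/mm
W = mg = 7.2 × 9.81 = 70.632 N
½kδ² − Wδ − Wh = 0 → δ = (W + √(W² + 2kWh))/k
δ = (70.632 + √(4988.9 + 99275.7))/12.731 = (70.632 + 322.9)/12.731 = 30.911 mm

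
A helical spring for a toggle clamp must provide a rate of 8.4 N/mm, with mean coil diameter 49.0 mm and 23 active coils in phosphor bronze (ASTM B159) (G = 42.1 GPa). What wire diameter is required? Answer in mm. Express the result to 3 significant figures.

d = (8D³N_a·k / G)^(1/4) = (8·49.0³·23·8.4 / (42.1×10³))^0.25
  = (4319.2)^0.25 = 8.1068 mm

8.11 mm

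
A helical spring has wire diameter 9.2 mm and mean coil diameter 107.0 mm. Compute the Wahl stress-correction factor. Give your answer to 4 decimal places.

1.1234

C = D/d = 107.0/9.2 = 11.6304
K_W = (4C−1)/(4C−4) + 0.615/C = 45.522/42.522 + 0.0529 = 1.1234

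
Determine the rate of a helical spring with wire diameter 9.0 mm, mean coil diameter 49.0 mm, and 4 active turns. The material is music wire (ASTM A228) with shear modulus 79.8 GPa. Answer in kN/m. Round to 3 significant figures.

139 kN/m

k = Gd⁴/(8D³N_a) = (79.8×10³ × 9.0⁴) / (8 × 49.0³ × 4)
  = 5.23568e+08 / 3.76477e+06 = 139.07 N/mm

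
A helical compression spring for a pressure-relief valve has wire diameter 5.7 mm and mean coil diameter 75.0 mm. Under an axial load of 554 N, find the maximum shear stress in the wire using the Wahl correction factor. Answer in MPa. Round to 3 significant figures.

Spring index C = D/d = 75.0/5.7 = 13.1579
K_W = (4C−1)/(4C−4) + 0.615/C = 51.632/48.632 + 0.0467 = 1.1084
τ₀ = 8FD/(πd³) = 8·554·75.0/(π·5.7³) = 332400/581.8 = 571.33 MPa
τ_max = K·τ₀ = 1.1084 × 571.33 = 633.28 MPa

633 MPa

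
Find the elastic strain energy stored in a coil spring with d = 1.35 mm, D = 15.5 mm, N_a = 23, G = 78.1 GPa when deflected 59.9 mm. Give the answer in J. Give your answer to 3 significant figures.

k = Gd⁴/(8D³N_a) = (78.1×10³)(1.35⁴)/(8·15.5³·23) = 0.37859 N/mm
U = ½kδ² = 0.5 × 0.37859 × 59.9² = 679.2 N·mm = 0.6792 J

0.679 J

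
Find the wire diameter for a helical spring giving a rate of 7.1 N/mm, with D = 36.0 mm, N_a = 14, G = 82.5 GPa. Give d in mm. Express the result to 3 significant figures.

d = (8D³N_a·k / G)^(1/4) = (8·36.0³·14·7.1 / (82.5×10³))^0.25
  = (449.71)^0.25 = 4.6050 mm

4.61 mm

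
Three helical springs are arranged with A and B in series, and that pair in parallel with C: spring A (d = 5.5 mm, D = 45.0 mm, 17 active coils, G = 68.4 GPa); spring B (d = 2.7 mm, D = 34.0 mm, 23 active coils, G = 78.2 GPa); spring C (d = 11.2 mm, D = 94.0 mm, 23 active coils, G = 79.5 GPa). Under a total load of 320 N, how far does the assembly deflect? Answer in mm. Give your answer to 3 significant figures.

k_A = Gd⁴/(8D³N_a) = (68.4×10³)(5.5⁴)/(8·45.0³·17) = 5.0505 N/mm
k_B = Gd⁴/(8D³N_a) = (78.2×10³)(2.7⁴)/(8·34.0³·23) = 0.57466 N/mm
k_C = Gd⁴/(8D³N_a) = (79.5×10³)(11.2⁴)/(8·94.0³·23) = 8.1854 N/mm
Springs A,B series: k_AB = 1/(1/5.0505+1/0.57466) = 0.51595 N/mm; parallel with C: k_eq = 0.51595+8.1854 = 8.7013 N/mm
δ = F/k_eq = 320/8.7013 = 36.776 mm

36.8 mm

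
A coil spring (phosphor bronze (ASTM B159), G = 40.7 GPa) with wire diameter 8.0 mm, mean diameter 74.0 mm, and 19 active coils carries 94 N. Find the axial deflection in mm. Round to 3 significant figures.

k = Gd⁴/(8D³N_a) = (40.7×10³)(8.0⁴)/(8·74.0³·19) = 2.7065 N/mm
δ = F/k = 94 / 2.7065 = 34.731 mm

34.7 mm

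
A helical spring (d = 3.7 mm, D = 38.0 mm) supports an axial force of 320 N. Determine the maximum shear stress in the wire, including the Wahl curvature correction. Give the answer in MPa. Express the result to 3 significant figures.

697 MPa

Spring index C = D/d = 38.0/3.7 = 10.2703
K_W = (4C−1)/(4C−4) + 0.615/C = 40.081/37.081 + 0.0599 = 1.1408
τ₀ = 8FD/(πd³) = 8·320·38.0/(π·3.7³) = 97280/159.13 = 611.32 MPa
τ_max = K·τ₀ = 1.1408 × 611.32 = 697.38 MPa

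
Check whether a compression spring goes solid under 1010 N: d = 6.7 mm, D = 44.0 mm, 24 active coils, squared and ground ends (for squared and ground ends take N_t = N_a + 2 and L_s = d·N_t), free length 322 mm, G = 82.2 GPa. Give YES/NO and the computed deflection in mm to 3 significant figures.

k = Gd⁴/(8D³N_a) = (82.2×10³)(6.7⁴)/(8·44.0³·24) = 10.128 N/mm
N_t = 26; L_s = 6.7·26 = 174.2 mm; δ_solid = L₀ − L_s = 322 − 174.2 = 147.8 mm
δ = F/k = 1010/10.128 = 99.726 mm
δ < δ_solid → spring does not go solid

NO, δ = 99.7 mm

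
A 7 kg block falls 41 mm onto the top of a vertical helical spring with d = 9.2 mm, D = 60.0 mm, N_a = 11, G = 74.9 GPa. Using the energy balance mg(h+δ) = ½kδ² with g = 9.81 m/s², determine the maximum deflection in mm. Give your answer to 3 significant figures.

16.8 mm

k = Gd⁴/(8D³N_a) = (74.9×10³)(9.2⁴)/(8·60.0³·11) = 28.229 N/mm
W = mg = 7 × 9.81 = 68.67 N
½kδ² − Wδ − Wh = 0 → δ = (W + √(W² + 2kWh))/k
δ = (68.67 + √(4715.6 + 158956))/28.229 = (68.67 + 404.56)/28.229 = 16.764 mm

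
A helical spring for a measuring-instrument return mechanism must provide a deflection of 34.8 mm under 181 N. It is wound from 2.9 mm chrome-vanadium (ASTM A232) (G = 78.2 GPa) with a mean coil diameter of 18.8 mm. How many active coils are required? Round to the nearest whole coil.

20

Required rate k = F/δ = 181/34.8 = 5.2011 N/mm
N_a = Gd⁴/(8D³k) = (78.2×10³ × 2.9⁴)/(8 × 18.8³ × 5.2011)
    = 5.53094e+06 / 276479 = 20 → 20 coils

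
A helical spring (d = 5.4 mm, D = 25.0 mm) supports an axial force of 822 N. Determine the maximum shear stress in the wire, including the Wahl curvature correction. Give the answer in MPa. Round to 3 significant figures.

445 MPa

Spring index C = D/d = 25.0/5.4 = 4.6296
K_W = (4C−1)/(4C−4) + 0.615/C = 17.519/14.519 + 0.1328 = 1.3395
τ₀ = 8FD/(πd³) = 8·822·25.0/(π·5.4³) = 164400/494.69 = 332.33 MPa
τ_max = K·τ₀ = 1.3395 × 332.33 = 445.15 MPa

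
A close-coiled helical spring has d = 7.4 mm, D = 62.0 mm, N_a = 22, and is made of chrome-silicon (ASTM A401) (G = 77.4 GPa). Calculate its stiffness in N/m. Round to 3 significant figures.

5530 N/m

k = Gd⁴/(8D³N_a) = (77.4×10³ × 7.4⁴) / (8 × 62.0³ × 22)
  = 2.32096e+08 / 4.19457e+07 = 5.5332 N/mm = 5533.2 N/m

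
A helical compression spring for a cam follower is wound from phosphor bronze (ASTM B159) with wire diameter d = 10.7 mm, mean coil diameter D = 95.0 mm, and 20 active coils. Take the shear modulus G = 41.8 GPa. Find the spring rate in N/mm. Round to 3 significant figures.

3.99 N/mm

k = Gd⁴/(8D³N_a) = (41.8×10³ × 10.7⁴) / (8 × 95.0³ × 20)
  = 5.47913e+08 / 1.3718e+08 = 3.9941 N/mm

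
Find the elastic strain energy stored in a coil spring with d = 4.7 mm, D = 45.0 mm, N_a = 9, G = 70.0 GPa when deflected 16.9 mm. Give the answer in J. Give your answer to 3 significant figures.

k = Gd⁴/(8D³N_a) = (70.0×10³)(4.7⁴)/(8·45.0³·9) = 5.2062 N/mm
U = ½kδ² = 0.5 × 5.2062 × 16.9² = 743.47 N·mm = 0.74347 J

0.743 J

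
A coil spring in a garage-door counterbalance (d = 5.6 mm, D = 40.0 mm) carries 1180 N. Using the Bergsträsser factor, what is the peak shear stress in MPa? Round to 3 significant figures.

Spring index C = D/d = 40.0/5.6 = 7.1429
K_B = (4C+2)/(4C−3) = 30.571/25.571 = 1.1955
τ₀ = 8FD/(πd³) = 8·1180·40.0/(π·5.6³) = 377600/551.71 = 684.41 MPa
τ_max = K·τ₀ = 1.1955 × 684.41 = 818.24 MPa

818 MPa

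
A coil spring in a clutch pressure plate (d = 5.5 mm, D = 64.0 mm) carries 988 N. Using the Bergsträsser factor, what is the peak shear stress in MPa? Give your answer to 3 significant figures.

Spring index C = D/d = 64.0/5.5 = 11.6364
K_B = (4C+2)/(4C−3) = 48.545/43.545 = 1.1148
τ₀ = 8FD/(πd³) = 8·988·64.0/(π·5.5³) = 505856/522.68 = 967.81 MPa
τ_max = K·τ₀ = 1.1148 × 967.81 = 1078.9 MPa

1080 MPa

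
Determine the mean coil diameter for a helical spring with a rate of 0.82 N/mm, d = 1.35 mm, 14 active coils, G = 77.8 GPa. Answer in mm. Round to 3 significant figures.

14.1 mm

D = (Gd⁴/(8N_a·k))^(1/3) = (77.8×10³·1.35⁴/(8·14·0.82))^(1/3)
  = (2813.73)^(1/3) = 14.1176 mm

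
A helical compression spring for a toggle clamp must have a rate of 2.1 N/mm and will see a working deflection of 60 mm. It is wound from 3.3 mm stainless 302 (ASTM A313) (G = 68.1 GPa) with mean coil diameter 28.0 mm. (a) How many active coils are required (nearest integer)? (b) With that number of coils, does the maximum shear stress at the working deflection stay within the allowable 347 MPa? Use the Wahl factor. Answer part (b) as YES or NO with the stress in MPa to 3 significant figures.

(a) 22 coils; (b) YES, τ_max = 292 MPa

N_a = Gd⁴/(8D³k) = (68.1×10³)(3.3⁴)/(8·28.0³·2.1) = 21.9 → N_a = 22
Actual rate k = Gd⁴/(8D³·22) = 2.0903 N/mm
Working load F = kδ = 2.0903·60 = 125.42 N
C = 28.0/3.3 = 8.4848; K_W = (4C−1)/(4C−4)+0.615/C = 1.1727
τ_max = K_W·8FD/(πd³) = 1.1727·248.84 = 291.81 MPa
τ_max ≤ 347 MPa → acceptable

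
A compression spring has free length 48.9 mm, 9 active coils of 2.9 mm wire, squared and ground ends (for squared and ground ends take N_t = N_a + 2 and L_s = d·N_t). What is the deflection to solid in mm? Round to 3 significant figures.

17.0 mm

N_t = 11; L_s = 2.9·11 = 31.9 mm
δ_solid = L₀ − L_s = 48.9 − 31.9 = 17 mm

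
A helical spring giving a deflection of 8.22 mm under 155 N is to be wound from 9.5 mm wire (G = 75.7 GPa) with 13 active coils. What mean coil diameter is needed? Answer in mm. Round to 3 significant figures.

Required rate k = F/δ = 155/8.22 = 18.856 N/mm
D = (Gd⁴/(8N_a·k))^(1/3) = (75.7×10³·9.5⁴/(8·13·18.856))^(1/3)
  = (314411)^(1/3) = 67.9985 mm

68.0 mm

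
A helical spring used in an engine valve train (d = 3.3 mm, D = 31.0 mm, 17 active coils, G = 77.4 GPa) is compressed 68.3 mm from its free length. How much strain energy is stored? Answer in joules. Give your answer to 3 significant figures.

5.28 J

k = Gd⁴/(8D³N_a) = (77.4×10³)(3.3⁴)/(8·31.0³·17) = 2.2655 N/mm
U = ½kδ² = 0.5 × 2.2655 × 68.3² = 5284.3 N·mm = 5.2843 J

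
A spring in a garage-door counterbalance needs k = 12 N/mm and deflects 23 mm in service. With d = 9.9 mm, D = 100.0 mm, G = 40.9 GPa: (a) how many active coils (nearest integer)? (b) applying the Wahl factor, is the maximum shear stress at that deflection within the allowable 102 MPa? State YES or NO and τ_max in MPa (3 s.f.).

N_a = Gd⁴/(8D³k) = (40.9×10³)(9.9⁴)/(8·100.0³·12) = 4.093 → N_a = 4
Actual rate k = Gd⁴/(8D³·4) = 12.278 N/mm
Working load F = kδ = 12.278·23 = 282.39 N
C = 100.0/9.9 = 10.1010; K_W = (4C−1)/(4C−4)+0.615/C = 1.1433
τ_max = K_W·8FD/(πd³) = 1.1433·74.11 = 84.729 MPa
τ_max ≤ 102 MPa → acceptable

(a) 4 coils; (b) YES, τ_max = 84.7 MPa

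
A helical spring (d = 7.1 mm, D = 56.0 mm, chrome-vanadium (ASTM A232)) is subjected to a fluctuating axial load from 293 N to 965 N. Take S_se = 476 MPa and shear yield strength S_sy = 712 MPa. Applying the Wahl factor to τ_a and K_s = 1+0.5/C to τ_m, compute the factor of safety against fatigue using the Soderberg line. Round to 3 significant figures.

1.41

C = D/d = 56.0/7.1 = 7.8873; K_W = (4C−1)/(4C−4)+0.615/C = 1.1869; K_s = 1+0.5/C = 1.0634
F_a = (F_max−F_min)/2 = 336 N; F_m = (F_max+F_min)/2 = 629 N
τ_a = K_W·8F_aD/(πd³) = 1.1869 × 133.87 = 158.89 MPa
τ_m = K_s·8F_mD/(πd³) = 1.0634 × 250.61 = 266.5 MPa
Soderberg: 1/n_f = τ_a/S_se + τ_m/S_sy = 158.89/476 + 266.5/712 = 0.33380 + 0.37430 = 0.7081
n_f = 1/0.7081 = 1.412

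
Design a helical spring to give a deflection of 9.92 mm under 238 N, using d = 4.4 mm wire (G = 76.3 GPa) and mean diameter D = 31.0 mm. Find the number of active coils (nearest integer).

5

Required rate k = F/δ = 238/9.92 = 23.992 N/mm
N_a = Gd⁴/(8D³k) = (76.3×10³ × 4.4⁴)/(8 × 31.0³ × 23.992)
    = 2.8598e+07 / 5.71795e+06 = 5.001 → 5 coils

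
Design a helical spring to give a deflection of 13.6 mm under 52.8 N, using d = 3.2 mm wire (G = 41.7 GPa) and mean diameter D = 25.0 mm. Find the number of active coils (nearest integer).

9

Required rate k = F/δ = 52.8/13.6 = 3.8824 N/mm
N_a = Gd⁴/(8D³k) = (41.7×10³ × 3.2⁴)/(8 × 25.0³ × 3.8824)
    = 4.37256e+06 / 485294 = 9.01 → 9 coils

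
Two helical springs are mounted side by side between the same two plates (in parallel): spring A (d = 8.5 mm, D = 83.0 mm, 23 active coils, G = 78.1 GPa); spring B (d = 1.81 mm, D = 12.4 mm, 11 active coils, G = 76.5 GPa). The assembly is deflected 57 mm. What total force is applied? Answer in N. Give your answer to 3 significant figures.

500 N

k_A = Gd⁴/(8D³N_a) = (78.1×10³)(8.5⁴)/(8·83.0³·23) = 3.875 N/mm
k_B = Gd⁴/(8D³N_a) = (76.5×10³)(1.81⁴)/(8·12.4³·11) = 4.8936 N/mm
Parallel: k_eq = 3.875 + 4.8936 = 8.7686 N/mm
F = k_eq·δ = 8.7686·57 = 499.81 N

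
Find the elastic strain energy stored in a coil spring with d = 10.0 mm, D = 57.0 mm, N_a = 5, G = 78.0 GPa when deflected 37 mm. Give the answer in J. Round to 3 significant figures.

k = Gd⁴/(8D³N_a) = (78.0×10³)(10.0⁴)/(8·57.0³·5) = 105.3 N/mm
U = ½kδ² = 0.5 × 105.3 × 37² = 72075 N·mm = 72.075 J

72.1 J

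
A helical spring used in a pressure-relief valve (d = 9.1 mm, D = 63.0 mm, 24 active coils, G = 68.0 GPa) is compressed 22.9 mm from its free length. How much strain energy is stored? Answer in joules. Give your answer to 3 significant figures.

2.55 J

k = Gd⁴/(8D³N_a) = (68.0×10³)(9.1⁴)/(8·63.0³·24) = 9.713 N/mm
U = ½kδ² = 0.5 × 9.713 × 22.9² = 2546.8 N·mm = 2.5468 J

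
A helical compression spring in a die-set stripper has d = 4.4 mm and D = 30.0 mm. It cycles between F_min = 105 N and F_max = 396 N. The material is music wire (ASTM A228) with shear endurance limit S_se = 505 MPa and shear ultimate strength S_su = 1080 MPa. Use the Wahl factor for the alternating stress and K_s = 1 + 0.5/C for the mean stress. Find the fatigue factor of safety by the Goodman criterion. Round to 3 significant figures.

C = D/d = 30.0/4.4 = 6.8182; K_W = (4C−1)/(4C−4)+0.615/C = 1.2191; K_s = 1+0.5/C = 1.0733
F_a = (F_max−F_min)/2 = 145.5 N; F_m = (F_max+F_min)/2 = 250.5 N
τ_a = K_W·8F_aD/(πd³) = 1.2191 × 130.49 = 159.08 MPa
τ_m = K_s·8F_mD/(πd³) = 1.0733 × 224.65 = 241.13 MPa
Goodman: 1/n_f = τ_a/S_se + τ_m/S_su = 159.08/505 + 241.13/1080 = 0.31500 + 0.22327 = 0.53827
n_f = 1/0.53827 = 1.858

1.86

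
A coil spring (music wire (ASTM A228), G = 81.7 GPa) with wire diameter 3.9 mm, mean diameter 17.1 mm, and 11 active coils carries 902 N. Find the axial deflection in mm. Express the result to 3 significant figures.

k = Gd⁴/(8D³N_a) = (81.7×10³)(3.9⁴)/(8·17.1³·11) = 42.955 N/mm
δ = F/k = 902 / 42.955 = 20.999 mm

21.0 mm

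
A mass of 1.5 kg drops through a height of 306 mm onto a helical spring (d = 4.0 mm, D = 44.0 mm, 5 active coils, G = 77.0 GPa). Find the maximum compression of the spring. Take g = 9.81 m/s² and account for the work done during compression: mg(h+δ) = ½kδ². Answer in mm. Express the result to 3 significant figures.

k = Gd⁴/(8D³N_a) = (77.0×10³)(4.0⁴)/(8·44.0³·5) = 5.7851 N/mm
W = mg = 1.5 × 9.81 = 14.715 N
½kδ² − Wδ − Wh = 0 → δ = (W + √(W² + 2kWh))/k
δ = (14.715 + √(216.53 + 52098.4))/5.7851 = (14.715 + 228.72)/5.7851 = 42.08 mm

42.1 mm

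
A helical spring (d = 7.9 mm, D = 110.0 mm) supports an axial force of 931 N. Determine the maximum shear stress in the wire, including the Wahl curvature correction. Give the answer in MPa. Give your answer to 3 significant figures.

583 MPa

Spring index C = D/d = 110.0/7.9 = 13.9241
K_W = (4C−1)/(4C−4) + 0.615/C = 54.696/51.696 + 0.0442 = 1.1022
τ₀ = 8FD/(πd³) = 8·931·110.0/(π·7.9³) = 819280/1548.9 = 528.93 MPa
τ_max = K·τ₀ = 1.1022 × 528.93 = 582.99 MPa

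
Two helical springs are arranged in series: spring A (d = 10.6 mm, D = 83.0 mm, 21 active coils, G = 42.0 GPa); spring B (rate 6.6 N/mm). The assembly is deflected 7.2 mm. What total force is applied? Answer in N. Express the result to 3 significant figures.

21.6 N

k_A = Gd⁴/(8D³N_a) = (42.0×10³)(10.6⁴)/(8·83.0³·21) = 5.5199 N/mm
Series: 1/k_eq = 1/5.5199 + 1/6.6 = 0.33268; k_eq = 3.0059 N/mm
F = k_eq·δ = 3.0059·7.2 = 21.643 N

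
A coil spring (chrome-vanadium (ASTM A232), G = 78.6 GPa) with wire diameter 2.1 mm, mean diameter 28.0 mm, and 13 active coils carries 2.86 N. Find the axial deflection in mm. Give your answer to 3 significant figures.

k = Gd⁴/(8D³N_a) = (78.6×10³)(2.1⁴)/(8·28.0³·13) = 0.66956 N/mm
δ = F/k = 2.86 / 0.66956 = 4.2714 mm

4.27 mm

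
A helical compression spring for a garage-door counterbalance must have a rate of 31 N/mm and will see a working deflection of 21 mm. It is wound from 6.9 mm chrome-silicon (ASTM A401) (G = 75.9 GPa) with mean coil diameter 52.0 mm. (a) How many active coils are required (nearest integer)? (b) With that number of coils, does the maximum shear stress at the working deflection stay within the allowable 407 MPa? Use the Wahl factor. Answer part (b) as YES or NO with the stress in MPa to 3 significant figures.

N_a = Gd⁴/(8D³k) = (75.9×10³)(6.9⁴)/(8·52.0³·31) = 4.934 → N_a = 5
Actual rate k = Gd⁴/(8D³·5) = 30.589 N/mm
Working load F = kδ = 30.589·21 = 642.37 N
C = 52.0/6.9 = 7.5362; K_W = (4C−1)/(4C−4)+0.615/C = 1.1964
τ_max = K_W·8FD/(πd³) = 1.1964·258.93 = 309.77 MPa
τ_max ≤ 407 MPa → acceptable

(a) 5 coils; (b) YES, τ_max = 310 MPa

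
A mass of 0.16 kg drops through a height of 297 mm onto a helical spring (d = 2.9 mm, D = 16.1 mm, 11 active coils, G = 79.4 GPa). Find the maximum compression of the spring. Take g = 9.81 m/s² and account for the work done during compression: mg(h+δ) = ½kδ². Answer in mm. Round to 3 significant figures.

k = Gd⁴/(8D³N_a) = (79.4×10³)(2.9⁴)/(8·16.1³·11) = 15.292 N/mm
W = mg = 0.16 × 9.81 = 1.5696 N
½kδ² − Wδ − Wh = 0 → δ = (W + √(W² + 2kWh))/k
δ = (1.5696 + √(2.4636 + 14257))/15.292 = (1.5696 + 119.41)/15.292 = 7.9117 mm

7.91 mm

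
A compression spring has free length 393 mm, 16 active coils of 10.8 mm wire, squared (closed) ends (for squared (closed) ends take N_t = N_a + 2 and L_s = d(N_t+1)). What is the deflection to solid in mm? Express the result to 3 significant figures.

188 mm

N_t = 18; L_s = 10.8·19 = 205.2 mm
δ_solid = L₀ − L_s = 393 − 205.2 = 187.8 mm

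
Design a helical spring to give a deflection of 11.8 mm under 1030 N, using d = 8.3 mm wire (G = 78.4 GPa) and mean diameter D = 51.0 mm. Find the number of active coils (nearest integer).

Required rate k = F/δ = 1030/11.8 = 87.288 N/mm
N_a = Gd⁴/(8D³k) = (78.4×10³ × 8.3⁴)/(8 × 51.0³ × 87.288)
    = 3.72073e+08 / 9.26309e+07 = 4.017 → 4 coils

4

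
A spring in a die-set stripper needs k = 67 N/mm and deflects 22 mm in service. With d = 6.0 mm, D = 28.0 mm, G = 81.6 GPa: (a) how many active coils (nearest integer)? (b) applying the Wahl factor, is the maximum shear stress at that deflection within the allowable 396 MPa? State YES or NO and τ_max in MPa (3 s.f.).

(a) 9 coils; (b) NO, τ_max = 649 MPa

N_a = Gd⁴/(8D³k) = (81.6×10³)(6.0⁴)/(8·28.0³·67) = 8.988 → N_a = 9
Actual rate k = Gd⁴/(8D³·9) = 66.91 N/mm
Working load F = kδ = 66.91·22 = 1472 N
C = 28.0/6.0 = 4.6667; K_W = (4C−1)/(4C−4)+0.615/C = 1.3363
τ_max = K_W·8FD/(πd³) = 1.3363·485.91 = 649.34 MPa
τ_max > 396 MPa → exceeds allowable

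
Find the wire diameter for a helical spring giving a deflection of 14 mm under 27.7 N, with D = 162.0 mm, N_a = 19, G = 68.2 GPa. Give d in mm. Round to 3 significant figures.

Required rate k = F/δ = 27.7/14 = 1.9786 N/mm
d = (8D³N_a·k / G)^(1/4) = (8·162.0³·19·1.9786 / (68.2×10³))^0.25
  = (18748)^0.25 = 11.7014 mm

11.7 mm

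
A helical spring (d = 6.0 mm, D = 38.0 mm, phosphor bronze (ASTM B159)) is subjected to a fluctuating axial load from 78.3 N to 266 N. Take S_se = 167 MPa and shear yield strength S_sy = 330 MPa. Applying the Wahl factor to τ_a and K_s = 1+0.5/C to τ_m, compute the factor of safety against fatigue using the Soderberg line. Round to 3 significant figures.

C = D/d = 38.0/6.0 = 6.3333; K_W = (4C−1)/(4C−4)+0.615/C = 1.2377; K_s = 1+0.5/C = 1.0789
F_a = (F_max−F_min)/2 = 93.85 N; F_m = (F_max+F_min)/2 = 172.15 N
τ_a = K_W·8F_aD/(πd³) = 1.2377 × 42.044 = 52.039 MPa
τ_m = K_s·8F_mD/(πd³) = 1.0789 × 77.122 = 83.21 MPa
Soderberg: 1/n_f = τ_a/S_se + τ_m/S_sy = 52.039/167 + 83.21/330 = 0.31161 + 0.25215 = 0.56376
n_f = 1/0.56376 = 1.774

1.77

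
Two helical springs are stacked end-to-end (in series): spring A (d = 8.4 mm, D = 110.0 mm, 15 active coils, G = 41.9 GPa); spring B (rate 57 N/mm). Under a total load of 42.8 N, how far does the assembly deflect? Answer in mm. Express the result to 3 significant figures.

33.5 mm

k_A = Gd⁴/(8D³N_a) = (41.9×10³)(8.4⁴)/(8·110.0³·15) = 1.3061 N/mm
Series: 1/k_eq = 1/1.3061 + 1/57 = 0.78319; k_eq = 1.2768 N/mm
δ = F/k_eq = 42.8/1.2768 = 33.521 mm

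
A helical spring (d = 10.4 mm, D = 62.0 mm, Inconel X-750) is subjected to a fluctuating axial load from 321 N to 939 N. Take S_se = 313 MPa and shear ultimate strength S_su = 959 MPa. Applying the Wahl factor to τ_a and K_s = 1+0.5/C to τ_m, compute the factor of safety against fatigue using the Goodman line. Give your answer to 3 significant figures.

C = D/d = 62.0/10.4 = 5.9615; K_W = (4C−1)/(4C−4)+0.615/C = 1.2543; K_s = 1+0.5/C = 1.0839
F_a = (F_max−F_min)/2 = 309 N; F_m = (F_max+F_min)/2 = 630 N
τ_a = K_W·8F_aD/(πd³) = 1.2543 × 43.37 = 54.4 MPa
τ_m = K_s·8F_mD/(πd³) = 1.0839 × 88.424 = 95.841 MPa
Goodman: 1/n_f = τ_a/S_se + τ_m/S_su = 54.4/313 + 95.841/959 = 0.17380 + 0.09994 = 0.27374
n_f = 1/0.27374 = 3.653

3.65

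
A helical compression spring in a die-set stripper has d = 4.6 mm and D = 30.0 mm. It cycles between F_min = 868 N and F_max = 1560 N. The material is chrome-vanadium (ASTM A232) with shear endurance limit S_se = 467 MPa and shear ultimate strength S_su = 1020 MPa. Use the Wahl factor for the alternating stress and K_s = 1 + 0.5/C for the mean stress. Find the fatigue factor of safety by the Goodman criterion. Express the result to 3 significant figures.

C = D/d = 30.0/4.6 = 6.5217; K_W = (4C−1)/(4C−4)+0.615/C = 1.2301; K_s = 1+0.5/C = 1.0767
F_a = (F_max−F_min)/2 = 346 N; F_m = (F_max+F_min)/2 = 1214 N
τ_a = K_W·8F_aD/(πd³) = 1.2301 × 271.56 = 334.05 MPa
τ_m = K_s·8F_mD/(πd³) = 1.0767 × 952.81 = 1025.9 MPa
Goodman: 1/n_f = τ_a/S_se + τ_m/S_su = 334.05/467 + 1025.9/1020 = 0.71531 + 1.00574 = 1.7211
n_f = 1/1.7211 = 0.581

0.581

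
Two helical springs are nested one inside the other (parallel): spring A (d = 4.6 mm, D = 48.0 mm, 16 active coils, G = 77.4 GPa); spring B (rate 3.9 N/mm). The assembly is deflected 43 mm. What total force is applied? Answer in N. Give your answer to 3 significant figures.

273 N

k_A = Gd⁴/(8D³N_a) = (77.4×10³)(4.6⁴)/(8·48.0³·16) = 2.4482 N/mm
Parallel: k_eq = 2.4482 + 3.9 = 6.3482 N/mm
F = k_eq·δ = 6.3482·43 = 272.97 N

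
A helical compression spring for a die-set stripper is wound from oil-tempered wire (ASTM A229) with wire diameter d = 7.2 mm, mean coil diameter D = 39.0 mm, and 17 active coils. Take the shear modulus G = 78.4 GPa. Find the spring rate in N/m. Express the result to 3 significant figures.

k = Gd⁴/(8D³N_a) = (78.4×10³ × 7.2⁴) / (8 × 39.0³ × 17)
  = 2.10691e+08 / 8.06738e+06 = 26.116 N/mm = 26116 N/m

26100 N/m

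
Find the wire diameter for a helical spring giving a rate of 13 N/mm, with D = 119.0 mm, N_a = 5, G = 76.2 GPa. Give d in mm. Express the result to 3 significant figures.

10.4 mm

d = (8D³N_a·k / G)^(1/4) = (8·119.0³·5·13 / (76.2×10³))^0.25
  = (11500)^0.25 = 10.3555 mm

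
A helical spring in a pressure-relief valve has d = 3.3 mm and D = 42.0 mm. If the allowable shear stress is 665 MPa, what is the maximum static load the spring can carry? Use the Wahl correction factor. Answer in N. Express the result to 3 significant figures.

C = D/d = 42.0/3.3 = 12.7273
K_W = (4C−1)/(4C−4) + 0.615/C = 49.909/46.909 + 0.0483 = 1.1123
τ_max = K·8FD/(πd³) → F_max = τ_allow·πd³/(8DK)
F_max = 665·π·3.3³/(8·42.0·1.1123) = 75078/373.72 = 200.89 N

201 N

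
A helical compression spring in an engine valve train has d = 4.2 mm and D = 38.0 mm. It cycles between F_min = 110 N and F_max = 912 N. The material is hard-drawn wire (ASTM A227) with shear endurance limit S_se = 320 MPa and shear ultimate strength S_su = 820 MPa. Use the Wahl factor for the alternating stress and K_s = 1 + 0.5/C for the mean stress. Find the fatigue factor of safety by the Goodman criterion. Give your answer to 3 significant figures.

0.362

C = D/d = 38.0/4.2 = 9.0476; K_W = (4C−1)/(4C−4)+0.615/C = 1.1612; K_s = 1+0.5/C = 1.0553
F_a = (F_max−F_min)/2 = 401 N; F_m = (F_max+F_min)/2 = 511 N
τ_a = K_W·8F_aD/(πd³) = 1.1612 × 523.75 = 608.16 MPa
τ_m = K_s·8F_mD/(πd³) = 1.0553 × 667.42 = 704.3 MPa
Goodman: 1/n_f = τ_a/S_se + τ_m/S_su = 608.16/320 + 704.3/820 = 1.90049 + 0.85890 = 2.7594
n_f = 1/2.7594 = 0.3624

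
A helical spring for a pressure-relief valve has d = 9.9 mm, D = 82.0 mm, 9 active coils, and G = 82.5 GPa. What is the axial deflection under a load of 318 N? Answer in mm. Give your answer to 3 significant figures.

k = Gd⁴/(8D³N_a) = (82.5×10³)(9.9⁴)/(8·82.0³·9) = 19.963 N/mm
δ = F/k = 318 / 19.963 = 15.93 mm

15.9 mm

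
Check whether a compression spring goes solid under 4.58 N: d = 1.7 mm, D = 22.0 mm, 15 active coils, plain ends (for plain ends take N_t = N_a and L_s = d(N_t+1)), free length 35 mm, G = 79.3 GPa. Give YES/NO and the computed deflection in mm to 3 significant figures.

YES, δ = 8.84 mm

k = Gd⁴/(8D³N_a) = (79.3×10³)(1.7⁴)/(8·22.0³·15) = 0.51835 N/mm
N_t = 15; L_s = 1.7·16 = 27.2 mm; δ_solid = L₀ − L_s = 35 − 27.2 = 7.8 mm
δ = F/k = 4.58/0.51835 = 8.8358 mm
δ ≥ δ_solid → spring goes solid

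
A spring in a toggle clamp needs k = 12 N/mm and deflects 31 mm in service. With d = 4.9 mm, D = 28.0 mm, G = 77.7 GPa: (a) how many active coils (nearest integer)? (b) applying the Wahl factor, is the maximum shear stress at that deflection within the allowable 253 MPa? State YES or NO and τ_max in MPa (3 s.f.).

N_a = Gd⁴/(8D³k) = (77.7×10³)(4.9⁴)/(8·28.0³·12) = 21.25 → N_a = 21
Actual rate k = Gd⁴/(8D³·21) = 12.146 N/mm
Working load F = kδ = 12.146·31 = 376.52 N
C = 28.0/4.9 = 5.7143; K_W = (4C−1)/(4C−4)+0.615/C = 1.2667
τ_max = K_W·8FD/(πd³) = 1.2667·228.19 = 289.05 MPa
τ_max > 253 MPa → exceeds allowable

(a) 21 coils; (b) NO, τ_max = 289 MPa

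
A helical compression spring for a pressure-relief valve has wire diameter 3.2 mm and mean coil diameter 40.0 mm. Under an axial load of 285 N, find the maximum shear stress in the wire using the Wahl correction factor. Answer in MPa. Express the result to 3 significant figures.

Spring index C = D/d = 40.0/3.2 = 12.5000
K_W = (4C−1)/(4C−4) + 0.615/C = 49.000/46.000 + 0.0492 = 1.1144
τ₀ = 8FD/(πd³) = 8·285·40.0/(π·3.2³) = 91200/102.94 = 885.92 MPa
τ_max = K·τ₀ = 1.1144 × 885.92 = 987.29 MPa

987 MPa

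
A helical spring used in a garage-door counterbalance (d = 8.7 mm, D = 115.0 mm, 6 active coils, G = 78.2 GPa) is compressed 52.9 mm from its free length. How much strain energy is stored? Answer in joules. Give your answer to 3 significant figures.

k = Gd⁴/(8D³N_a) = (78.2×10³)(8.7⁴)/(8·115.0³·6) = 6.1369 N/mm
U = ½kδ² = 0.5 × 6.1369 × 52.9² = 8586.8 N·mm = 8.5868 J

8.59 J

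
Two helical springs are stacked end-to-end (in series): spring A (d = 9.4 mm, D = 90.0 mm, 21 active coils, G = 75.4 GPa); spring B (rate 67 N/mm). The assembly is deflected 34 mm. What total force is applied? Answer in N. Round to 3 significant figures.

k_A = Gd⁴/(8D³N_a) = (75.4×10³)(9.4⁴)/(8·90.0³·21) = 4.8067 N/mm
Series: 1/k_eq = 1/4.8067 + 1/67 = 0.22297; k_eq = 4.4849 N/mm
F = k_eq·δ = 4.4849·34 = 152.49 N

152 N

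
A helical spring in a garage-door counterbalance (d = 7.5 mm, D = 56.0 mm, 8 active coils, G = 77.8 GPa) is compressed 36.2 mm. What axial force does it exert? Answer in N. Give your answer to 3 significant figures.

793 N

k = Gd⁴/(8D³N_a) = (77.8×10³)(7.5⁴)/(8·56.0³·8) = 21.902 N/mm
F = k·δ = 21.902 × 36.2 = 792.85 N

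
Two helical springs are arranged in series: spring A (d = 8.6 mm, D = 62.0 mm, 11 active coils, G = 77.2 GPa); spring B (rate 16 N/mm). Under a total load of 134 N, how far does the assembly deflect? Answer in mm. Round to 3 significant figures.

k_A = Gd⁴/(8D³N_a) = (77.2×10³)(8.6⁴)/(8·62.0³·11) = 20.135 N/mm
Series: 1/k_eq = 1/20.135 + 1/16 = 0.11216; k_eq = 8.9155 N/mm
δ = F/k_eq = 134/8.9155 = 15.03 mm

15.0 mm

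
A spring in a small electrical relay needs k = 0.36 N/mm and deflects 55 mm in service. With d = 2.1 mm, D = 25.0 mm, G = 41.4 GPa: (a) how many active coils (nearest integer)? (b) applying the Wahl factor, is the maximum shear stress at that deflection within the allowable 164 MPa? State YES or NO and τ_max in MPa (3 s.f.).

N_a = Gd⁴/(8D³k) = (41.4×10³)(2.1⁴)/(8·25.0³·0.36) = 17.89 → N_a = 18
Actual rate k = Gd⁴/(8D³·18) = 0.35785 N/mm
Working load F = kδ = 0.35785·55 = 19.681 N
C = 25.0/2.1 = 11.9048; K_W = (4C−1)/(4C−4)+0.615/C = 1.1204
τ_max = K_W·8FD/(πd³) = 1.1204·135.29 = 151.59 MPa
τ_max ≤ 164 MPa → acceptable

(a) 18 coils; (b) YES, τ_max = 152 MPa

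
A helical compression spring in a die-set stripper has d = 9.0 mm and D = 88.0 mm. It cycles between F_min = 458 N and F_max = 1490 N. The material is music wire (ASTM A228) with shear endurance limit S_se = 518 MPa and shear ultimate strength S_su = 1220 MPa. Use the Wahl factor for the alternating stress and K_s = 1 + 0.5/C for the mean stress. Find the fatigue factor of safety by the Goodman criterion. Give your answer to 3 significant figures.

C = D/d = 88.0/9.0 = 9.7778; K_W = (4C−1)/(4C−4)+0.615/C = 1.1483; K_s = 1+0.5/C = 1.0511
F_a = (F_max−F_min)/2 = 516 N; F_m = (F_max+F_min)/2 = 974 N
τ_a = K_W·8F_aD/(πd³) = 1.1483 × 158.62 = 182.14 MPa
τ_m = K_s·8F_mD/(πd³) = 1.0511 × 299.4 = 314.71 MPa
Goodman: 1/n_f = τ_a/S_se + τ_m/S_su = 182.14/518 + 314.71/1220 = 0.35163 + 0.25796 = 0.60959
n_f = 1/0.60959 = 1.64

1.64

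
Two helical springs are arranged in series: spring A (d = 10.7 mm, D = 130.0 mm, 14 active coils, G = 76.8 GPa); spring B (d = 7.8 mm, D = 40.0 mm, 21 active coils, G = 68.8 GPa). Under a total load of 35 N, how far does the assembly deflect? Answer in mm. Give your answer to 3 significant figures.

10.0 mm

k_A = Gd⁴/(8D³N_a) = (76.8×10³)(10.7⁴)/(8·130.0³·14) = 4.0912 N/mm
k_B = Gd⁴/(8D³N_a) = (68.8×10³)(7.8⁴)/(8·40.0³·21) = 23.685 N/mm
Series: 1/k_eq = 1/4.0912 + 1/23.685 = 0.28665; k_eq = 3.4886 N/mm
δ = F/k_eq = 35/3.4886 = 10.033 mm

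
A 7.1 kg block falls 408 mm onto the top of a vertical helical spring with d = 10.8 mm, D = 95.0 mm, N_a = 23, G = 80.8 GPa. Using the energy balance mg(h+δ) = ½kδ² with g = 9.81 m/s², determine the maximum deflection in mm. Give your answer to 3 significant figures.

101 mm

k = Gd⁴/(8D³N_a) = (80.8×10³)(10.8⁴)/(8·95.0³·23) = 6.9682 N/mm
W = mg = 7.1 × 9.81 = 69.651 N
½kδ² − Wδ − Wh = 0 → δ = (W + √(W² + 2kWh))/k
δ = (69.651 + √(4851.3 + 396037))/6.9682 = (69.651 + 633.16)/6.9682 = 100.86 mm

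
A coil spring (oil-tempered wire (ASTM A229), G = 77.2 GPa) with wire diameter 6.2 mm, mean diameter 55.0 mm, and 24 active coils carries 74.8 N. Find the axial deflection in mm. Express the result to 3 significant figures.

k = Gd⁴/(8D³N_a) = (77.2×10³)(6.2⁴)/(8·55.0³·24) = 3.571 N/mm
δ = F/k = 74.8 / 3.571 = 20.946 mm

20.9 mm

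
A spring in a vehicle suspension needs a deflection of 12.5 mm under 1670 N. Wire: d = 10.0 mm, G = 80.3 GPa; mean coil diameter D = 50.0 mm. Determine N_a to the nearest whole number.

6

Required rate k = F/δ = 1670/12.5 = 133.6 N/mm
N_a = Gd⁴/(8D³k) = (80.3×10³ × 10.0⁴)/(8 × 50.0³ × 133.6)
    = 8.03e+08 / 1.336e+08 = 6.01 → 6 coils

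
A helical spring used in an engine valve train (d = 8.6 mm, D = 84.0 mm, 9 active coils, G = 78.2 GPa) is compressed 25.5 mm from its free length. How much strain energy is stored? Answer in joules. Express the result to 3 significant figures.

3.26 J

k = Gd⁴/(8D³N_a) = (78.2×10³)(8.6⁴)/(8·84.0³·9) = 10.024 N/mm
U = ½kδ² = 0.5 × 10.024 × 25.5² = 3259 N·mm = 3.259 J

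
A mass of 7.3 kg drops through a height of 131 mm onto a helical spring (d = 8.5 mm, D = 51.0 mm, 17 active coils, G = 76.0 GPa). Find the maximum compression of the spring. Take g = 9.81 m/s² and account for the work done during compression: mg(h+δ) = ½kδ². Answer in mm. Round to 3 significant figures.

32.6 mm

k = Gd⁴/(8D³N_a) = (76.0×10³)(8.5⁴)/(8·51.0³·17) = 21.991 N/mm
W = mg = 7.3 × 9.81 = 71.613 N
½kδ² − Wδ − Wh = 0 → δ = (W + √(W² + 2kWh))/k
δ = (71.613 + √(5128.4 + 412604))/21.991 = (71.613 + 646.32)/21.991 = 32.647 mm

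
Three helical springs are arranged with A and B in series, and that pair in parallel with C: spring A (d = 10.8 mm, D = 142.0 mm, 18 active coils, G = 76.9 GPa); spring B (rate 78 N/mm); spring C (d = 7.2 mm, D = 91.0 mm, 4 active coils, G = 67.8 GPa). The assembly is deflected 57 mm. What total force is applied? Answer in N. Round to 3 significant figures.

k_A = Gd⁴/(8D³N_a) = (76.9×10³)(10.8⁴)/(8·142.0³·18) = 2.5374 N/mm
k_C = Gd⁴/(8D³N_a) = (67.8×10³)(7.2⁴)/(8·91.0³·4) = 7.5559 N/mm
Springs A,B series: k_AB = 1/(1/2.5374+1/78) = 2.4575 N/mm; parallel with C: k_eq = 2.4575+7.5559 = 10.013 N/mm
F = k_eq·δ = 10.013·57 = 570.76 N

571 N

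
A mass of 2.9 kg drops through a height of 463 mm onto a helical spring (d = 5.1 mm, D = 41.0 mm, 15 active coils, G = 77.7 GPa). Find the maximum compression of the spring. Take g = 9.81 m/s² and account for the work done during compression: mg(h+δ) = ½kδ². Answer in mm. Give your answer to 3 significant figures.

69.0 mm

k = Gd⁴/(8D³N_a) = (77.7×10³)(5.1⁴)/(8·41.0³·15) = 6.3558 N/mm
W = mg = 2.9 × 9.81 = 28.449 N
½kδ² − Wδ − Wh = 0 → δ = (W + √(W² + 2kWh))/k
δ = (28.449 + √(809.35 + 167435))/6.3558 = (28.449 + 410.18)/6.3558 = 69.012 mm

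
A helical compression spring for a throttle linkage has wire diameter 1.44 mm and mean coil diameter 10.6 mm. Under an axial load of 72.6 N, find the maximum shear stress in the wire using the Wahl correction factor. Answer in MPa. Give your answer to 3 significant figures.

788 MPa

Spring index C = D/d = 10.6/1.44 = 7.3611
K_W = (4C−1)/(4C−4) + 0.615/C = 28.444/25.444 + 0.0835 = 1.2015
τ₀ = 8FD/(πd³) = 8·72.6·10.6/(π·1.44³) = 6156.48/9.3807 = 656.29 MPa
τ_max = K·τ₀ = 1.2015 × 656.29 = 788.5 MPa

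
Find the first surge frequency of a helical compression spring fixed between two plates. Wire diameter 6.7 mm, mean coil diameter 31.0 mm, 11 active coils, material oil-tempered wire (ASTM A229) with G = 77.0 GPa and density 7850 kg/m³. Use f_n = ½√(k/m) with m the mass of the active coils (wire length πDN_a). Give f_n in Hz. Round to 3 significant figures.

223 Hz

k = Gd⁴/(8D³N_a) = (77.0×10³)(6.7⁴)/(8·31.0³·11) = 59.186 N/mm = 59186 N/m
Wire length L = πDN_a = π·31.0·11 = 1071.3 mm
m = ρ·(πd²/4)·L = 7850 × 35.257×10⁻⁶ m² × 1.0713 m = 0.29649 kg
f_n = ½√(k/m) = 0.5·√(59186/0.29649) = 0.5·√(1.9962e+05) = 223.4 Hz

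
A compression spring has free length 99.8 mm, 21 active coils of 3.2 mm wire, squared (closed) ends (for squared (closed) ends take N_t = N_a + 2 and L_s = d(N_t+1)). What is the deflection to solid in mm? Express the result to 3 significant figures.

N_t = 23; L_s = 3.2·24 = 76.8 mm
δ_solid = L₀ − L_s = 99.8 − 76.8 = 23 mm

23.0 mm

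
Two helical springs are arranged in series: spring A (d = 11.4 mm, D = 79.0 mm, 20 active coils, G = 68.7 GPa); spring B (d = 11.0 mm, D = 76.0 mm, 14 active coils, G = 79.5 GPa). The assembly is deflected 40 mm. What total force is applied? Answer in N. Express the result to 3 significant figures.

363 N

k_A = Gd⁴/(8D³N_a) = (68.7×10³)(11.4⁴)/(8·79.0³·20) = 14.709 N/mm
k_B = Gd⁴/(8D³N_a) = (79.5×10³)(11.0⁴)/(8·76.0³·14) = 23.674 N/mm
Series: 1/k_eq = 1/14.709 + 1/23.674 = 0.11023; k_eq = 9.0722 N/mm
F = k_eq·δ = 9.0722·40 = 362.89 N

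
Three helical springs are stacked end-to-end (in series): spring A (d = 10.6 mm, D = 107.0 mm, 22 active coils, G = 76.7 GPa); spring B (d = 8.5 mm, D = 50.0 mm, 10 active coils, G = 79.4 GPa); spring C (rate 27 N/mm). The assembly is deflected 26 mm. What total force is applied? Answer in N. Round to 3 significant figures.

k_A = Gd⁴/(8D³N_a) = (76.7×10³)(10.6⁴)/(8·107.0³·22) = 4.4911 N/mm
k_B = Gd⁴/(8D³N_a) = (79.4×10³)(8.5⁴)/(8·50.0³·10) = 41.447 N/mm
Series: 1/k_eq = 1/4.4911 + 1/41.447 + 1/27 = 0.28383; k_eq = 3.5233 N/mm
F = k_eq·δ = 3.5233·26 = 91.606 N

91.6 N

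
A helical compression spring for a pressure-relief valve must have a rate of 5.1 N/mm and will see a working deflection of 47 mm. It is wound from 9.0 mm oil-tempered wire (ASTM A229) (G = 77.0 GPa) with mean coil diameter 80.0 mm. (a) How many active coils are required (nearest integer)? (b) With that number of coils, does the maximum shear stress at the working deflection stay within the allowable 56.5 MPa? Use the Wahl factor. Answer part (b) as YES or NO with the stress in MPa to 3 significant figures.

(a) 24 coils; (b) NO, τ_max = 78.6 MPa

N_a = Gd⁴/(8D³k) = (77.0×10³)(9.0⁴)/(8·80.0³·5.1) = 24.18 → N_a = 24
Actual rate k = Gd⁴/(8D³·24) = 5.1391 N/mm
Working load F = kδ = 5.1391·47 = 241.54 N
C = 80.0/9.0 = 8.8889; K_W = (4C−1)/(4C−4)+0.615/C = 1.1643
τ_max = K_W·8FD/(πd³) = 1.1643·67.498 = 78.585 MPa
τ_max > 56.5 MPa → exceeds allowable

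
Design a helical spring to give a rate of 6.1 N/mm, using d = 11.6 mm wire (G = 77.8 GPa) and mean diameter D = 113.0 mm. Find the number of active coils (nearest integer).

N_a = Gd⁴/(8D³k) = (77.8×10³ × 11.6⁴)/(8 × 113.0³ × 6.1)
    = 1.40868e+09 / 7.04134e+07 = 20.01 → 20 coils

20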